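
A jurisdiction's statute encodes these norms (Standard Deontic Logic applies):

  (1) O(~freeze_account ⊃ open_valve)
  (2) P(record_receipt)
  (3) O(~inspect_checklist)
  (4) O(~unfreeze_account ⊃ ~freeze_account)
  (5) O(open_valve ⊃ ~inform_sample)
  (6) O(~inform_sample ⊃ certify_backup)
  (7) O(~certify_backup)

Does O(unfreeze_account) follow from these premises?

Premise 7 states O(~certify_backup) outright.
The contrapositive of premise 6 (O(~inform_sample ⊃ certify_backup)) is O(~certify_backup ⊃ inform_sample), and O(~certify_backup) is already established, so O(inform_sample).
The contrapositive of premise 5 (O(open_valve ⊃ ~inform_sample)) is O(inform_sample ⊃ ~open_valve), and O(inform_sample) is already established, so O(~open_valve).
Premise 1 is O(~freeze_account ⊃ open_valve); contrapositively O(~open_valve ⊃ freeze_account). Since O(~open_valve) holds, K gives O(freeze_account).
Premise 4, O(~unfreeze_account ⊃ ~freeze_account), contraposes to O(freeze_account ⊃ unfreeze_account); with O(freeze_account) we get O(unfreeze_account).
Premises 2, 3 do not contribute to this derivation.
So O(unfreeze_account) follows.

Yes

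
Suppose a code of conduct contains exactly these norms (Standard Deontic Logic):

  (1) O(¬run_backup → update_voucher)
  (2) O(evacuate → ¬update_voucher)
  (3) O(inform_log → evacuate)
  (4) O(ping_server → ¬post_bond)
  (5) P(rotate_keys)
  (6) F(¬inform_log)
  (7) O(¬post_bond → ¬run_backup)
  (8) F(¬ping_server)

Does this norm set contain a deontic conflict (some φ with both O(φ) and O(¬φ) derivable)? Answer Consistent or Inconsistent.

Inconsistent

Premise 6 is F(¬inform_log), i.e. O(inform_log).
With premise 3, O(inform_log → evacuate), the K-axiom yields O(evacuate).
Premise 2 is O(evacuate → ¬update_voucher); since O(evacuate), deontic closure gives O(¬update_voucher).
The contrapositive of premise 1 (O(¬run_backup → update_voucher)) is O(¬update_voucher → run_backup), and O(¬update_voucher) is already established, so O(run_backup).
Premise 7 is O(¬post_bond → ¬run_backup); contrapositively O(run_backup → post_bond). Since O(run_backup) holds, K gives O(post_bond).
Premise 4 is O(ping_server → ¬post_bond); contrapositively O(post_bond → ¬ping_server). Since O(post_bond) holds, K gives O(¬ping_server).
Yet premise 8 is F(¬ping_server), i.e. O(ping_server).
We now have both O(¬ping_server) and O(ping_server) — ping_server is simultaneously obligatory and forbidden, violating the D-axiom.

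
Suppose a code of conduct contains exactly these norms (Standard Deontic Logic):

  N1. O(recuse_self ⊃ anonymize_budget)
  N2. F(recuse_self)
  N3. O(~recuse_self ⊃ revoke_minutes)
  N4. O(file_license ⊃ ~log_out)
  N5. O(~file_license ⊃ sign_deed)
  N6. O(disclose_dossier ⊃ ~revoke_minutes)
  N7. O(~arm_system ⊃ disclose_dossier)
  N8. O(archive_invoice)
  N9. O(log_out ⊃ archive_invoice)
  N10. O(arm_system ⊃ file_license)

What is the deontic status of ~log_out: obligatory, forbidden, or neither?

Obligatory

Premise 2, F(recuse_self), is equivalent to O(~recuse_self).
From O(~recuse_self) and premise 3, O(~recuse_self ⊃ revoke_minutes), we obtain O(revoke_minutes).
Premise 6, O(disclose_dossier ⊃ ~revoke_minutes), contraposes to O(revoke_minutes ⊃ ~disclose_dossier); with O(revoke_minutes) we get O(~disclose_dossier).
Premise 7 is O(~arm_system ⊃ disclose_dossier); contrapositively O(~disclose_dossier ⊃ arm_system). Since O(~disclose_dossier) holds, K gives O(arm_system).
From O(arm_system) and premise 10, O(arm_system ⊃ file_license), we obtain O(file_license).
Applying K to premise 4 (O(file_license ⊃ ~log_out)) and O(file_license) yields O(~log_out).
Premises 1, 5, 8, 9 do not contribute to this derivation.
Hence ~log_out is obligatory.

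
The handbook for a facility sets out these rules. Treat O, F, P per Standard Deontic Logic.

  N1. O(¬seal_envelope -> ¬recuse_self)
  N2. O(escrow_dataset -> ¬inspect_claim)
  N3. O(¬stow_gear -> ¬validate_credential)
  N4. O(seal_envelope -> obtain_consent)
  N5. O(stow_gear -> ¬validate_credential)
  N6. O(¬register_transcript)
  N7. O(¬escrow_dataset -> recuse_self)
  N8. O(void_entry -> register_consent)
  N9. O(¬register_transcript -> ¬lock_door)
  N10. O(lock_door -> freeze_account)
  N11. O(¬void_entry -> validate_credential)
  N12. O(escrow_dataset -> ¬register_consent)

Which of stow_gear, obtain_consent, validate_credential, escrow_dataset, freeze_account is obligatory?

obtain_consent

By case analysis on ¬stow_gear: premise 3 gives O(¬stow_gear -> ¬validate_credential) and premise 5 gives O(stow_gear -> ¬validate_credential), so O(¬validate_credential) either way.
Premise 11 is O(¬void_entry -> validate_credential); contrapositively O(¬validate_credential -> void_entry). Since O(¬validate_credential) holds, K gives O(void_entry).
With premise 8, O(void_entry -> register_consent), the K-axiom yields O(register_consent).
Premise 12 is O(escrow_dataset -> ¬register_consent); contrapositively O(register_consent -> ¬escrow_dataset). Since O(register_consent) holds, K gives O(¬escrow_dataset).
Premise 7 is O(¬escrow_dataset -> recuse_self); since O(¬escrow_dataset), deontic closure gives O(recuse_self).
Premise 1 is O(¬seal_envelope -> ¬recuse_self); contrapositively O(recuse_self -> seal_envelope). Since O(recuse_self) holds, K gives O(seal_envelope).
Applying K to premise 4 (O(seal_envelope -> obtain_consent)) and O(seal_envelope) yields O(obtain_consent).
So O(obtain_consent) holds — obtain_consent is obligatory. None of the other listed options is made obligatory by any chain of premises.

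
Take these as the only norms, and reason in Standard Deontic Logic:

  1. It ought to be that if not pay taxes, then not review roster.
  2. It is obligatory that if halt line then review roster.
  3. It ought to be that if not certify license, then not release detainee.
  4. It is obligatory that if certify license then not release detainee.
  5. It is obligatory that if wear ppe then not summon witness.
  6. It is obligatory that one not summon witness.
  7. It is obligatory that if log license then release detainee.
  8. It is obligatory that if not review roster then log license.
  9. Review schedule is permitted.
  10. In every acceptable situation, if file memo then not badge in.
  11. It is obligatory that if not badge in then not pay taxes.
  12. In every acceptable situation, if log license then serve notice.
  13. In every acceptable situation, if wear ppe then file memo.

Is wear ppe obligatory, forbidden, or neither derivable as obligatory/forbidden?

Forbidden

Premises 3 and 4 are O(¬certify_license → ¬release_detainee) and O(certify_license → ¬release_detainee); every ideal world satisfies ¬certify_license or certify_license, so in either case ¬release_detainee holds — hence O(¬release_detainee).
Premise 7 is O(log_license → release_detainee); contrapositively O(¬release_detainee → ¬log_license). Since O(¬release_detainee) holds, K gives O(¬log_license).
Premise 8 is O(¬review_roster → log_license); contrapositively O(¬log_license → review_roster). Since O(¬log_license) holds, K gives O(review_roster).
Premise 1, O(¬pay_taxes → ¬review_roster), contraposes to O(review_roster → pay_taxes); with O(review_roster) we get O(pay_taxes).
Premise 11, O(¬badge_in → ¬pay_taxes), contraposes to O(pay_taxes → badge_in); with O(pay_taxes) we get O(badge_in).
Premise 10 is O(file_memo → ¬badge_in); contrapositively O(badge_in → ¬file_memo). Since O(badge_in) holds, K gives O(¬file_memo).
Premise 13 is O(wear_ppe → file_memo); contrapositively O(¬file_memo → ¬wear_ppe). Since O(¬file_memo) holds, K gives O(¬wear_ppe).
Premises 2, 5, 6, 9, 12 do not contribute to this derivation.
Thus O(¬wear_ppe), which is F(wear_ppe): wear_ppe is forbidden.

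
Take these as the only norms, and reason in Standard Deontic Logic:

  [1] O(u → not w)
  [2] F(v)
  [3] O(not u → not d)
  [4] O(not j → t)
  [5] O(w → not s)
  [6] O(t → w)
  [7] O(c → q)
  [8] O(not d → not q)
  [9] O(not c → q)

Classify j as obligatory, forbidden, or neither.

Obligatory

By case analysis on c: premise 7 gives O(c → q) and premise 9 gives O(not c → q), so O(q) either way.
Premise 8, O(not d → not q), contraposes to O(q → d); with O(q) we get O(d).
Premise 3, O(not u → not d), contraposes to O(d → u); with O(d) we get O(u).
From O(u) and premise 1, O(u → not w), we obtain O(not w).
Premise 6, O(t → w), contraposes to O(not w → not t); with O(not w) we get O(not t).
Premise 4, O(not j → t), contraposes to O(not t → j); with O(not t) we get O(j).
Premises 2, 5 do not contribute to this derivation.
Hence j is obligatory.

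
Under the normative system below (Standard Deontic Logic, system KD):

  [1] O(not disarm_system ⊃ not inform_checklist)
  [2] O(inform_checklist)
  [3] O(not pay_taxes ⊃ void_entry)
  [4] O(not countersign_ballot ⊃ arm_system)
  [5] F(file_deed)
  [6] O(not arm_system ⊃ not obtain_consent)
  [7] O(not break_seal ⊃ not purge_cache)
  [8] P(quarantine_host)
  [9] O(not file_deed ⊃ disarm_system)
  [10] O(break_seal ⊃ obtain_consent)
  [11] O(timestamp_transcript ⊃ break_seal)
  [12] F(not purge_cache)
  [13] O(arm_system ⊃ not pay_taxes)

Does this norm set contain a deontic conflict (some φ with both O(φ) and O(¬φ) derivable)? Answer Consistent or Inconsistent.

Premise 1 is O(not disarm_system ⊃ not inform_checklist), but O(not disarm_system) is not derivable from the premises, so it does not yield O(not inform_checklist).
So O(not inform_checklist) is not derivable, and the apparent clash with O(inform_checklist) does not arise.
A world satisfying every obligation exists (e.g. arm_system=true, break_seal=true, countersign_ballot=false, disarm_system=true, file_deed=false, inform_checklist=true, obtain_consent=true, pay_taxes=false, purge_cache=true, quarantine_host=false, timestamp_transcript=false, void_entry=true); no atom is both obligatory and forbidden, so the set is consistent.

Consistent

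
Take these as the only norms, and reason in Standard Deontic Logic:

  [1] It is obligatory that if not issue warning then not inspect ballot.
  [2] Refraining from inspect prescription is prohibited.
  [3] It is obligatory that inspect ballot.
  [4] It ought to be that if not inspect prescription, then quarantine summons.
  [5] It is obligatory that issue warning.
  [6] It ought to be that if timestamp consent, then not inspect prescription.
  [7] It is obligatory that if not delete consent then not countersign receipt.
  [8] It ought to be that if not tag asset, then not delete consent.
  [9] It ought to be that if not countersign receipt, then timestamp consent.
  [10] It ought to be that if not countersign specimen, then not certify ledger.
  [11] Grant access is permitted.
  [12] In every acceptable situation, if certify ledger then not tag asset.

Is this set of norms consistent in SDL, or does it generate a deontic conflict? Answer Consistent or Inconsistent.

Consistent

Premise 1 is O(¬issue_warning → ¬inspect_ballot), but O(¬issue_warning) is not derivable from the premises, so it does not yield O(¬inspect_ballot).
So O(¬inspect_ballot) is not derivable, and the apparent clash with O(inspect_ballot) does not arise.
A world satisfying every obligation exists (e.g. certify_ledger=false, countersign_receipt=true, countersign_specimen=false, delete_consent=true, grant_access=false, inspect_ballot=true, inspect_prescription=true, issue_warning=true, quarantine_summons=false, tag_asset=true, timestamp_consent=false); no atom is both obligatory and forbidden, so the set is consistent.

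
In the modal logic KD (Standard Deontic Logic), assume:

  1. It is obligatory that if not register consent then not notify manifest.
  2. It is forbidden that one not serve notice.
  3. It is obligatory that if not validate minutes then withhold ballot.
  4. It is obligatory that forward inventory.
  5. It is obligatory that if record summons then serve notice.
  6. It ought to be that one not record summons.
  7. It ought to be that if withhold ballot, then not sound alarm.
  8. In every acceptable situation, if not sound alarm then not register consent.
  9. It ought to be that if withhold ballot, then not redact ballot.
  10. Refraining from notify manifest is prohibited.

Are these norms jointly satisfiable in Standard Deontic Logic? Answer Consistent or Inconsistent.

Consistent

Premise 5 is O(record_summons → serve_notice); even if O(serve_notice) held, inferring O(record_summons) would be affirming the consequent — invalid.
So O(record_summons) is not derivable, and the apparent clash with O(¬record_summons) does not arise.
A world satisfying every obligation exists (e.g. forward_inventory=true, notify_manifest=true, record_summons=false, redact_ballot=false, register_consent=true, serve_notice=true, sound_alarm=true, validate_minutes=true, withhold_ballot=false); no atom is both obligatory and forbidden, so the set is consistent.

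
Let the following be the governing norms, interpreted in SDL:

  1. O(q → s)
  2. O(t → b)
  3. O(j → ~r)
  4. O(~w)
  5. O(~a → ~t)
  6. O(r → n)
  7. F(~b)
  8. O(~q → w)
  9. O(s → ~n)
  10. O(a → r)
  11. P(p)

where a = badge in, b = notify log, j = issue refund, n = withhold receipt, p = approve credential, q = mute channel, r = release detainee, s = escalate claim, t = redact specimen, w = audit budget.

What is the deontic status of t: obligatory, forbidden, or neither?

Forbidden

Premise 4 states O(~w) outright.
Premise 8, O(~q → w), contraposes to O(~w → q); with O(~w) we get O(q).
Premise 1 is O(q → s); since O(q), deontic closure gives O(s).
From O(s) and premise 9, O(s → ~n), we obtain O(~n).
Premise 6, O(r → n), contraposes to O(~n → ~r); with O(~n) we get O(~r).
Premise 10, O(a → r), contraposes to O(~r → ~a); with O(~r) we get O(~a).
From O(~a) and premise 5, O(~a → ~t), we obtain O(~t).
Premises 2, 3, 7, 11 do not contribute to this derivation.
Thus O(~t), which is F(t): t is forbidden.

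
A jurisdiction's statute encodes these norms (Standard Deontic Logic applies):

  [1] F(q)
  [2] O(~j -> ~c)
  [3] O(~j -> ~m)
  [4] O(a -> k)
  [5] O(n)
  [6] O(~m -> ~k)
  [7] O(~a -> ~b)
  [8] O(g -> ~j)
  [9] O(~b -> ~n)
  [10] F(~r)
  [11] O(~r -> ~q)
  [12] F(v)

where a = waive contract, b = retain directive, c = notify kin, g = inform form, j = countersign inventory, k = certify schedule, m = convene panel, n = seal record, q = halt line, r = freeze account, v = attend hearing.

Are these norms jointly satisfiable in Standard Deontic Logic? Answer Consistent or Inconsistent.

Consistent

Premise 11 is O(~r -> ~q); even if O(~q) held, inferring O(~r) would be affirming the consequent — invalid.
So O(~r) is not derivable, and the apparent clash with O(r) does not arise.
A world satisfying every obligation exists (e.g. a=true, b=true, c=false, g=false, j=true, k=true, m=true, n=true, q=false, r=true, v=false); no atom is both obligatory and forbidden, so the set is consistent.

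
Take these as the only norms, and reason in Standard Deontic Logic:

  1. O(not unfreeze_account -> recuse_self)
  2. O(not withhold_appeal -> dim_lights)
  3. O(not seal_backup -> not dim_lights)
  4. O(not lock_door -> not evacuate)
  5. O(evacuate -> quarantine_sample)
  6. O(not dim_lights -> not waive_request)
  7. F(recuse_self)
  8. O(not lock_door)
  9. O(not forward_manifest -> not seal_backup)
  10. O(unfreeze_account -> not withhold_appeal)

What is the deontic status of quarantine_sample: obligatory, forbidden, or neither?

Premise 5 is O(evacuate -> quarantine_sample), but O(evacuate) is not derivable from the premises, so it does not yield O(quarantine_sample).
No premise or chain of K-axiom applications forces O(quarantine_sample), and none forces O(not quarantine_sample). So quarantine_sample is neither obligatory nor forbidden under these norms.

Neither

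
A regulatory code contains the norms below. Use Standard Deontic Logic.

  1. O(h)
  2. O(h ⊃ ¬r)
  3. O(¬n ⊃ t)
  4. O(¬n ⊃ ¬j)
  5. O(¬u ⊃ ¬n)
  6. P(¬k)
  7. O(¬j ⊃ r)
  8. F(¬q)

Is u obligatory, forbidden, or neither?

Obligatory

From premise 1 we have O(h).
Applying K to premise 2 (O(h ⊃ ¬r)) and O(h) yields O(¬r).
Premise 7, O(¬j ⊃ r), contraposes to O(¬r ⊃ j); with O(¬r) we get O(j).
Premise 4, O(¬n ⊃ ¬j), contraposes to O(j ⊃ n); with O(j) we get O(n).
Premise 5 is O(¬u ⊃ ¬n); contrapositively O(n ⊃ u). Since O(n) holds, K gives O(u).
Premises 3, 6, 8 do not contribute to this derivation.
Hence u is obligatory.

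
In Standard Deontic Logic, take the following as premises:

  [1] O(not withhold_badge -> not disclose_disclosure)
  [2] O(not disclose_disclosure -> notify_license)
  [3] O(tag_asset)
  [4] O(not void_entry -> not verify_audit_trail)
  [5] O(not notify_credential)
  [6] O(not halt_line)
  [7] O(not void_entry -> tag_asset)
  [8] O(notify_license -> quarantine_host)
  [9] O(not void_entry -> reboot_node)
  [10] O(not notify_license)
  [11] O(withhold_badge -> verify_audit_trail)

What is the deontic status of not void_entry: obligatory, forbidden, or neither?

Premise 10 states O(not notify_license) outright.
Premise 2, O(not disclose_disclosure -> notify_license), contraposes to O(not notify_license -> disclose_disclosure); with O(not notify_license) we get O(disclose_disclosure).
Premise 1 is O(not withhold_badge -> not disclose_disclosure); contrapositively O(disclose_disclosure -> withhold_badge). Since O(disclose_disclosure) holds, K gives O(withhold_badge).
Applying K to premise 11 (O(withhold_badge -> verify_audit_trail)) and O(withhold_badge) yields O(verify_audit_trail).
The contrapositive of premise 4 (O(not void_entry -> not verify_audit_trail)) is O(verify_audit_trail -> void_entry), and O(verify_audit_trail) is already established, so O(void_entry).
Premises 3, 5, 6, 7, 8, 9 do not contribute to this derivation.
Thus O(void_entry), which is F(not void_entry): not void_entry is forbidden.

Forbidden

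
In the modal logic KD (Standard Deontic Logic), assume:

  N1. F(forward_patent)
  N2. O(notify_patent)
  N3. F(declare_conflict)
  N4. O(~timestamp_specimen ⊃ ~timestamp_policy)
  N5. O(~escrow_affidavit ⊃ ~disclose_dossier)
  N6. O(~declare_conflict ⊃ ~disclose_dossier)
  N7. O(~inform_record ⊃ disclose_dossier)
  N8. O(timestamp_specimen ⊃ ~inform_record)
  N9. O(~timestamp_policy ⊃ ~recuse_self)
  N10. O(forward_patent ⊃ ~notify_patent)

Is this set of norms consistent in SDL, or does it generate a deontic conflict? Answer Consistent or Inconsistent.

Consistent

Premise 10 is O(forward_patent ⊃ ~notify_patent), but O(forward_patent) is not derivable from the premises, so it does not yield O(~notify_patent).
So O(~notify_patent) is not derivable, and the apparent clash with O(notify_patent) does not arise.
A world satisfying every obligation exists (e.g. declare_conflict=false, disclose_dossier=false, escrow_affidavit=false, forward_patent=false, inform_record=true, notify_patent=true, recuse_self=false, timestamp_policy=false, timestamp_specimen=false); no atom is both obligatory and forbidden, so the set is consistent.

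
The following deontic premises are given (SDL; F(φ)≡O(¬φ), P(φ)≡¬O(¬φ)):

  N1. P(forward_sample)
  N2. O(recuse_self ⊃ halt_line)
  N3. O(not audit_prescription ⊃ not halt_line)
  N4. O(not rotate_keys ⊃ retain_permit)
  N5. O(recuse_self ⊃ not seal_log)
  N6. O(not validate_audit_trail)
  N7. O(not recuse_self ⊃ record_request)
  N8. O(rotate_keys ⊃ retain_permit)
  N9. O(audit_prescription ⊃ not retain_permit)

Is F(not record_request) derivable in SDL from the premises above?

Yes

Premises 4 and 8 cover both cases: O(not rotate_keys ⊃ retain_permit) and O(rotate_keys ⊃ retain_permit). Since not rotate_keys ∨ rotate_keys is a tautology, O(retain_permit) follows.
Premise 9, O(audit_prescription ⊃ not retain_permit), contraposes to O(retain_permit ⊃ not audit_prescription); with O(retain_permit) we get O(not audit_prescription).
With premise 3, O(not audit_prescription ⊃ not halt_line), the K-axiom yields O(not halt_line).
Premise 2 is O(recuse_self ⊃ halt_line); contrapositively O(not halt_line ⊃ not recuse_self). Since O(not halt_line) holds, K gives O(not recuse_self).
Applying K to premise 7 (O(not recuse_self ⊃ record_request)) and O(not recuse_self) yields O(record_request).
Premises 1, 5, 6 do not contribute to this derivation.
So O(record_request) holds, i.e. F(not record_request). The claim follows.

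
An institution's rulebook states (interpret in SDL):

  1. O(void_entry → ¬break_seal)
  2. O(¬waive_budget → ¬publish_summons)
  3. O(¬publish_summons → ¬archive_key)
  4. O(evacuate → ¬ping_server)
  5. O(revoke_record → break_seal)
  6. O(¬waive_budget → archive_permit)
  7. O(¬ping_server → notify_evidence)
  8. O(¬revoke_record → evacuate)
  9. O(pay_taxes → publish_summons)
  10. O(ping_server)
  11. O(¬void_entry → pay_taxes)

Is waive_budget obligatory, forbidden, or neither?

Premise 10 states O(ping_server) outright.
Premise 4, O(evacuate → ¬ping_server), contraposes to O(ping_server → ¬evacuate); with O(ping_server) we get O(¬evacuate).
The contrapositive of premise 8 (O(¬revoke_record → evacuate)) is O(¬evacuate → revoke_record), and O(¬evacuate) is already established, so O(revoke_record).
From O(revoke_record) and premise 5, O(revoke_record → break_seal), we obtain O(break_seal).
Premise 1 is O(void_entry → ¬break_seal); contrapositively O(break_seal → ¬void_entry). Since O(break_seal) holds, K gives O(¬void_entry).
Premise 11 is O(¬void_entry → pay_taxes); since O(¬void_entry), deontic closure gives O(pay_taxes).
From O(pay_taxes) and premise 9, O(pay_taxes → publish_summons), we obtain O(publish_summons).
Premise 2, O(¬waive_budget → ¬publish_summons), contraposes to O(publish_summons → waive_budget); with O(publish_summons) we get O(waive_budget).
Premises 3, 6, 7 do not contribute to this derivation.
Hence waive_budget is obligatory.

Obligatory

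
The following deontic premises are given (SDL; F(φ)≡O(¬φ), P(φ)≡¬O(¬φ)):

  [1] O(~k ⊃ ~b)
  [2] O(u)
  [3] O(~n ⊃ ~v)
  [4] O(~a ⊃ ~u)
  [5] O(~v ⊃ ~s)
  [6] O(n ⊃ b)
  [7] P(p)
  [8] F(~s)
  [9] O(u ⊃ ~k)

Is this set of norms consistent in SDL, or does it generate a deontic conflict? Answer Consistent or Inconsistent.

Inconsistent

Premise 8, F(~s), is equivalent to O(s).
The contrapositive of premise 5 (O(~v ⊃ ~s)) is O(s ⊃ v), and O(s) is already established, so O(v).
Premise 3 is O(~n ⊃ ~v); contrapositively O(v ⊃ n). Since O(v) holds, K gives O(n).
Applying K to premise 6 (O(n ⊃ b)) and O(n) yields O(b).
Premise 1, O(~k ⊃ ~b), contraposes to O(b ⊃ k); with O(b) we get O(k).
Premise 9, O(u ⊃ ~k), contraposes to O(k ⊃ ~u); with O(k) we get O(~u).
Yet premise 2 states O(u).
We now have both O(~u) and O(u) — u is simultaneously obligatory and forbidden, violating the D-axiom.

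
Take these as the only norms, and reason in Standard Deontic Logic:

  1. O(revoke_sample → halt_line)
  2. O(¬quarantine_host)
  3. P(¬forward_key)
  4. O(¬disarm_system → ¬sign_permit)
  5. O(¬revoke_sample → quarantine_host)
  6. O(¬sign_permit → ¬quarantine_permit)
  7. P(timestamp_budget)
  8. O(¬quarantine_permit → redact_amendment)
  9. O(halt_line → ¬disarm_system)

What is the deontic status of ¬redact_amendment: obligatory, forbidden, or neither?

Forbidden

Premise 2 states O(¬quarantine_host) outright.
Premise 5 is O(¬revoke_sample → quarantine_host); contrapositively O(¬quarantine_host → revoke_sample). Since O(¬quarantine_host) holds, K gives O(revoke_sample).
Applying K to premise 1 (O(revoke_sample → halt_line)) and O(revoke_sample) yields O(halt_line).
With premise 9, O(halt_line → ¬disarm_system), the K-axiom yields O(¬disarm_system).
Premise 4 is O(¬disarm_system → ¬sign_permit); since O(¬disarm_system), deontic closure gives O(¬sign_permit).
With premise 6, O(¬sign_permit → ¬quarantine_permit), the K-axiom yields O(¬quarantine_permit).
Premise 8 is O(¬quarantine_permit → redact_amendment); since O(¬quarantine_permit), deontic closure gives O(redact_amendment).
Premises 3, 7 do not contribute to this derivation.
Thus O(redact_amendment), which is F(¬redact_amendment): ¬redact_amendment is forbidden.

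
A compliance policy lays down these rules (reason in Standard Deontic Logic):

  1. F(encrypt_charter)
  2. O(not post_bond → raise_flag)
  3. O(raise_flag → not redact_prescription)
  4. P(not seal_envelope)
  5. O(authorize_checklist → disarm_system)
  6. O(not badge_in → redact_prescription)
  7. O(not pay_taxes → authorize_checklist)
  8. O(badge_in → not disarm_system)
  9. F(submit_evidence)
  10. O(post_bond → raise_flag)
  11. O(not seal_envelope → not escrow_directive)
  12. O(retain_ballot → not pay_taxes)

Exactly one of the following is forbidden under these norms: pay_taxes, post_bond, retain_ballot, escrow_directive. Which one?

Premises 2 and 10 are O(not post_bond → raise_flag) and O(post_bond → raise_flag); every ideal world satisfies not post_bond or post_bond, so in either case raise_flag holds — hence O(raise_flag).
Premise 3 is O(raise_flag → not redact_prescription); since O(raise_flag), deontic closure gives O(not redact_prescription).
Premise 6, O(not badge_in → redact_prescription), contraposes to O(not redact_prescription → badge_in); with O(not redact_prescription) we get O(badge_in).
Applying K to premise 8 (O(badge_in → not disarm_system)) and O(badge_in) yields O(not disarm_system).
The contrapositive of premise 5 (O(authorize_checklist → disarm_system)) is O(not disarm_system → not authorize_checklist), and O(not disarm_system) is already established, so O(not authorize_checklist).
The contrapositive of premise 7 (O(not pay_taxes → authorize_checklist)) is O(not authorize_checklist → pay_taxes), and O(not authorize_checklist) is already established, so O(pay_taxes).
The contrapositive of premise 12 (O(retain_ballot → not pay_taxes)) is O(pay_taxes → not retain_ballot), and O(pay_taxes) is already established, so O(not retain_ballot).
So O(not retain_ballot) holds, i.e. retain_ballot is forbidden. None of the other listed options is forbidden under the premises.

retain_ballot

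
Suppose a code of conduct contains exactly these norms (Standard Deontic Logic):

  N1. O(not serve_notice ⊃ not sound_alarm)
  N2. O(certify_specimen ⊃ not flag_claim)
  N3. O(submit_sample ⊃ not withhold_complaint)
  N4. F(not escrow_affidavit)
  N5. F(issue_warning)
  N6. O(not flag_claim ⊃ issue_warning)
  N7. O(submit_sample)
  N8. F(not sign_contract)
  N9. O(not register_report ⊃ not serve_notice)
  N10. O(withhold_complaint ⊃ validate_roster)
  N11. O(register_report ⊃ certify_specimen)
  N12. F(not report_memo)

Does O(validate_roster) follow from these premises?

Premise 10 is O(withhold_complaint ⊃ validate_roster), but O(withhold_complaint) is not derivable from the premises, so it does not yield O(validate_roster).
No other premise forces O(validate_roster). An ideal world satisfying every premise can still have validate_roster false, so O(validate_roster) is not derivable.

No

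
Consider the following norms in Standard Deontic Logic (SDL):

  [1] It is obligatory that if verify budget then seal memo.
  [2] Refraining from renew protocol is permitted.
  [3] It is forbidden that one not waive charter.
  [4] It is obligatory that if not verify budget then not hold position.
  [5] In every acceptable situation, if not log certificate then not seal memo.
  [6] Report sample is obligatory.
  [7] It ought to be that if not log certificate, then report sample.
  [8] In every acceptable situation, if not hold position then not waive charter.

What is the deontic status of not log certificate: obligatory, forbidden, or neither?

Forbidden

F(¬waive_charter) at premise 3 means O(waive_charter).
Premise 8, O(¬hold_position → ¬waive_charter), contraposes to O(waive_charter → hold_position); with O(waive_charter) we get O(hold_position).
Premise 4, O(¬verify_budget → ¬hold_position), contraposes to O(hold_position → verify_budget); with O(hold_position) we get O(verify_budget).
Applying K to premise 1 (O(verify_budget → seal_memo)) and O(verify_budget) yields O(seal_memo).
Premise 5, O(¬log_certificate → ¬seal_memo), contraposes to O(seal_memo → log_certificate); with O(seal_memo) we get O(log_certificate).
Premises 2, 6, 7 do not contribute to this derivation.
Thus O(log_certificate), which is F(¬log_certificate): ¬log_certificate is forbidden.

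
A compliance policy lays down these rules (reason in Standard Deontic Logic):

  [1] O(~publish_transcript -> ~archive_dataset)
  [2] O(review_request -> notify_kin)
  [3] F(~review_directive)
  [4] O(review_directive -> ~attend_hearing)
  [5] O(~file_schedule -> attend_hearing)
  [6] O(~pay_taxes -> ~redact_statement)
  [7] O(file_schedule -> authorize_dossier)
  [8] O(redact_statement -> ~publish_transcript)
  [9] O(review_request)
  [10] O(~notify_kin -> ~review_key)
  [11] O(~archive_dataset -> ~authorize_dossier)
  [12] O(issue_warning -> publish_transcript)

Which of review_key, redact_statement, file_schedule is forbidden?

redact_statement

Premise 3 is F(~review_directive), i.e. O(review_directive).
From O(review_directive) and premise 4, O(review_directive -> ~attend_hearing), we obtain O(~attend_hearing).
Premise 5, O(~file_schedule -> attend_hearing), contraposes to O(~attend_hearing -> file_schedule); with O(~attend_hearing) we get O(file_schedule).
With premise 7, O(file_schedule -> authorize_dossier), the K-axiom yields O(authorize_dossier).
The contrapositive of premise 11 (O(~archive_dataset -> ~authorize_dossier)) is O(authorize_dossier -> archive_dataset), and O(authorize_dossier) is already established, so O(archive_dataset).
The contrapositive of premise 1 (O(~publish_transcript -> ~archive_dataset)) is O(archive_dataset -> publish_transcript), and O(archive_dataset) is already established, so O(publish_transcript).
Premise 8, O(redact_statement -> ~publish_transcript), contraposes to O(publish_transcript -> ~redact_statement); with O(publish_transcript) we get O(~redact_statement).
So O(~redact_statement) holds, i.e. redact_statement is forbidden. None of the other listed options is forbidden under the premises.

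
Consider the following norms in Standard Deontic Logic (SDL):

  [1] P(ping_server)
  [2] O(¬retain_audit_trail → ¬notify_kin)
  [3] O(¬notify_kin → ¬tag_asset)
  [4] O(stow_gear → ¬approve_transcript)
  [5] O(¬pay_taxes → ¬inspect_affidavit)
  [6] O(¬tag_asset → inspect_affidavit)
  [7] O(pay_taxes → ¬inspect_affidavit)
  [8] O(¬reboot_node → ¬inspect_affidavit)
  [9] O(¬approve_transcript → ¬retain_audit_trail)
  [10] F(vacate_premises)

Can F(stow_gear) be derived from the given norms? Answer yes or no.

Premises 7 and 5 cover both cases: O(pay_taxes → ¬inspect_affidavit) and O(¬pay_taxes → ¬inspect_affidavit). Since pay_taxes ∨ ¬pay_taxes is a tautology, O(¬inspect_affidavit) follows.
Premise 6 is O(¬tag_asset → inspect_affidavit); contrapositively O(¬inspect_affidavit → tag_asset). Since O(¬inspect_affidavit) holds, K gives O(tag_asset).
The contrapositive of premise 3 (O(¬notify_kin → ¬tag_asset)) is O(tag_asset → notify_kin), and O(tag_asset) is already established, so O(notify_kin).
Premise 2, O(¬retain_audit_trail → ¬notify_kin), contraposes to O(notify_kin → retain_audit_trail); with O(notify_kin) we get O(retain_audit_trail).
The contrapositive of premise 9 (O(¬approve_transcript → ¬retain_audit_trail)) is O(retain_audit_trail → approve_transcript), and O(retain_audit_trail) is already established, so O(approve_transcript).
The contrapositive of premise 4 (O(stow_gear → ¬approve_transcript)) is O(approve_transcript → ¬stow_gear), and O(approve_transcript) is already established, so O(¬stow_gear).
Premises 1, 8, 10 do not contribute to this derivation.
So O(¬stow_gear) holds, i.e. F(stow_gear). The claim follows.

Yes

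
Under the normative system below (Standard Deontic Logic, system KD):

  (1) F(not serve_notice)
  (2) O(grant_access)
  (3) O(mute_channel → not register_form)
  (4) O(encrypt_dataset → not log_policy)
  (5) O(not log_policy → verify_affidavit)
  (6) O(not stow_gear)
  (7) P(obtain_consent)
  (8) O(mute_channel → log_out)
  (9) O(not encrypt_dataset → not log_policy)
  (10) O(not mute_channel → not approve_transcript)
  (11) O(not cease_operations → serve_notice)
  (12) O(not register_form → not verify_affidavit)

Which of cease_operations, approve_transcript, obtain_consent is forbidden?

By case analysis on encrypt_dataset: premise 4 gives O(encrypt_dataset → not log_policy) and premise 9 gives O(not encrypt_dataset → not log_policy), so O(not log_policy) either way.
Premise 5 is O(not log_policy → verify_affidavit); since O(not log_policy), deontic closure gives O(verify_affidavit).
Premise 12 is O(not register_form → not verify_affidavit); contrapositively O(verify_affidavit → register_form). Since O(verify_affidavit) holds, K gives O(register_form).
Premise 3, O(mute_channel → not register_form), contraposes to O(register_form → not mute_channel); with O(register_form) we get O(not mute_channel).
Premise 10 is O(not mute_channel → not approve_transcript); since O(not mute_channel), deontic closure gives O(not approve_transcript).
So O(not approve_transcript) holds, i.e. approve_transcript is forbidden. None of the other listed options is forbidden under the premises.

approve_transcript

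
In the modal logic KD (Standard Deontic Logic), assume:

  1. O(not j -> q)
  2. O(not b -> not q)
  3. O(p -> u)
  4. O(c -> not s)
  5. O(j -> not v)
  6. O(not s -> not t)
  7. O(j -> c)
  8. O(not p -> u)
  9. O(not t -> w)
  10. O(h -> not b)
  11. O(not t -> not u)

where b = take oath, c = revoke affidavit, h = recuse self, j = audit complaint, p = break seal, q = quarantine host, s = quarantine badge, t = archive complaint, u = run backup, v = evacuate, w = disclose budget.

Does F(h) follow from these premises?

By case analysis on p: premise 3 gives O(p -> u) and premise 8 gives O(not p -> u), so O(u) either way.
Premise 11 is O(not t -> not u); contrapositively O(u -> t). Since O(u) holds, K gives O(t).
Premise 6, O(not s -> not t), contraposes to O(t -> s); with O(t) we get O(s).
Premise 4, O(c -> not s), contraposes to O(s -> not c); with O(s) we get O(not c).
Premise 7, O(j -> c), contraposes to O(not c -> not j); with O(not c) we get O(not j).
Applying K to premise 1 (O(not j -> q)) and O(not j) yields O(q).
Premise 2 is O(not b -> not q); contrapositively O(q -> b). Since O(q) holds, K gives O(b).
The contrapositive of premise 10 (O(h -> not b)) is O(b -> not h), and O(b) is already established, so O(not h).
Premises 5, 9 do not contribute to this derivation.
So O(not h) holds, i.e. F(h). The claim follows.

Yes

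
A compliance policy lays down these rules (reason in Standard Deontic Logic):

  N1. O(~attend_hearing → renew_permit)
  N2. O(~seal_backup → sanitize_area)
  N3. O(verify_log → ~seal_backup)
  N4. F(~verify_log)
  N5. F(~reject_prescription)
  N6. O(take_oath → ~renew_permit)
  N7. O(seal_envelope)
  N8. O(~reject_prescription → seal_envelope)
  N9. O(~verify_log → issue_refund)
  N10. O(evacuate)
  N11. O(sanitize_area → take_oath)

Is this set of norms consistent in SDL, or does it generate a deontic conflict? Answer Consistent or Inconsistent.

Premise 8 is O(~reject_prescription → seal_envelope); even if O(seal_envelope) held, inferring O(~reject_prescription) would be affirming the consequent — invalid.
So O(~reject_prescription) is not derivable, and the apparent clash with O(reject_prescription) does not arise.
A world satisfying every obligation exists (e.g. attend_hearing=true, evacuate=true, issue_refund=false, reject_prescription=true, renew_permit=false, sanitize_area=true, seal_backup=false, seal_envelope=true, take_oath=true, verify_log=true); no atom is both obligatory and forbidden, so the set is consistent.

Consistent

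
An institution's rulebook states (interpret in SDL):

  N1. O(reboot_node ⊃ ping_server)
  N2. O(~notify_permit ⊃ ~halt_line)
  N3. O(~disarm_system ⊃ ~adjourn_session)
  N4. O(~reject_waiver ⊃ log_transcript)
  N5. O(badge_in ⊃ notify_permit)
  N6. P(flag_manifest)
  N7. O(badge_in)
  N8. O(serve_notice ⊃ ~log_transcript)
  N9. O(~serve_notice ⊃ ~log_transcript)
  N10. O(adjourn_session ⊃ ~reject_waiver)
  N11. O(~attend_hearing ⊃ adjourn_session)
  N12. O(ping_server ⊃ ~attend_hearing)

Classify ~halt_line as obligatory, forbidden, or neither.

Premise 2 is O(~notify_permit ⊃ ~halt_line), but O(~notify_permit) is not derivable from the premises, so it does not yield O(~halt_line).
No premise or chain of K-axiom applications forces O(~halt_line), and none forces O(halt_line). So ~halt_line is neither obligatory nor forbidden under these norms.

Neither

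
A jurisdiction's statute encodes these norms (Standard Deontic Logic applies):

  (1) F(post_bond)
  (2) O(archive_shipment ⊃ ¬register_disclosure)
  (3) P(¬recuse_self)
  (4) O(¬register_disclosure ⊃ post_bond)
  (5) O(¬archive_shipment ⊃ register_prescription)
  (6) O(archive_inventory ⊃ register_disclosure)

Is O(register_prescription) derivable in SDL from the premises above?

Premise 1 is F(post_bond), i.e. O(¬post_bond).
Premise 4, O(¬register_disclosure ⊃ post_bond), contraposes to O(¬post_bond ⊃ register_disclosure); with O(¬post_bond) we get O(register_disclosure).
The contrapositive of premise 2 (O(archive_shipment ⊃ ¬register_disclosure)) is O(register_disclosure ⊃ ¬archive_shipment), and O(register_disclosure) is already established, so O(¬archive_shipment).
From O(¬archive_shipment) and premise 5, O(¬archive_shipment ⊃ register_prescription), we obtain O(register_prescription).
Premises 3, 6 do not contribute to this derivation.
So O(register_prescription) follows.

Yes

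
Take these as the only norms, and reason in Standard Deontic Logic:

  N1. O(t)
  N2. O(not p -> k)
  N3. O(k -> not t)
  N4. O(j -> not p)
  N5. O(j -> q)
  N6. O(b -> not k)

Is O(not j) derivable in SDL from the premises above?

Premise 1 gives O(t).
Premise 3, O(k -> not t), contraposes to O(t -> not k); with O(t) we get O(not k).
Premise 2, O(not p -> k), contraposes to O(not k -> p); with O(not k) we get O(p).
Premise 4, O(j -> not p), contraposes to O(p -> not j); with O(p) we get O(not j).
Premises 5, 6 do not contribute to this derivation.
So O(not j) follows.

Yes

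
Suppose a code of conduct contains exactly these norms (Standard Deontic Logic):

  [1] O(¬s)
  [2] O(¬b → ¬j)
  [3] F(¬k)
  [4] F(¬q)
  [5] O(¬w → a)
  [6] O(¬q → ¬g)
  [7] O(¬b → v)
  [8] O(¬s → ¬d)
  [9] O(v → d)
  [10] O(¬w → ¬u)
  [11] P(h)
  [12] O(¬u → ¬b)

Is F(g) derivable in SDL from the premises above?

No

Premise 6 is O(¬q → ¬g), but O(¬q) is not derivable from the premises, so it does not yield O(¬g).
No other premise forces O(¬g). An ideal world satisfying every premise can still have g true, so F(g) is not derivable.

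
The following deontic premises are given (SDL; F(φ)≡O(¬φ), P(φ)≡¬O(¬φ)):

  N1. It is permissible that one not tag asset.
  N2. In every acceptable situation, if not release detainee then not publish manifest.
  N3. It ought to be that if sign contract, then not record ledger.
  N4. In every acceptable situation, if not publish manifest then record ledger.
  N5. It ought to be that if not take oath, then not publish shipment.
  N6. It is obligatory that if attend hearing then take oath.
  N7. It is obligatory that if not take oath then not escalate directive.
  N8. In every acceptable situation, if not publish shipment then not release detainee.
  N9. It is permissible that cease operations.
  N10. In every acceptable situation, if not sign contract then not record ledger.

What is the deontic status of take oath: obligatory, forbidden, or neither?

Premises 10 and 3 cover both cases: O(¬sign_contract → ¬record_ledger) and O(sign_contract → ¬record_ledger). Since ¬sign_contract ∨ sign_contract is a tautology, O(¬record_ledger) follows.
Premise 4 is O(¬publish_manifest → record_ledger); contrapositively O(¬record_ledger → publish_manifest). Since O(¬record_ledger) holds, K gives O(publish_manifest).
Premise 2 is O(¬release_detainee → ¬publish_manifest); contrapositively O(publish_manifest → release_detainee). Since O(publish_manifest) holds, K gives O(release_detainee).
The contrapositive of premise 8 (O(¬publish_shipment → ¬release_detainee)) is O(release_detainee → publish_shipment), and O(release_detainee) is already established, so O(publish_shipment).
The contrapositive of premise 5 (O(¬take_oath → ¬publish_shipment)) is O(publish_shipment → take_oath), and O(publish_shipment) is already established, so O(take_oath).
Premises 1, 6, 7, 9 do not contribute to this derivation.
Hence take_oath is obligatory.

Obligatory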